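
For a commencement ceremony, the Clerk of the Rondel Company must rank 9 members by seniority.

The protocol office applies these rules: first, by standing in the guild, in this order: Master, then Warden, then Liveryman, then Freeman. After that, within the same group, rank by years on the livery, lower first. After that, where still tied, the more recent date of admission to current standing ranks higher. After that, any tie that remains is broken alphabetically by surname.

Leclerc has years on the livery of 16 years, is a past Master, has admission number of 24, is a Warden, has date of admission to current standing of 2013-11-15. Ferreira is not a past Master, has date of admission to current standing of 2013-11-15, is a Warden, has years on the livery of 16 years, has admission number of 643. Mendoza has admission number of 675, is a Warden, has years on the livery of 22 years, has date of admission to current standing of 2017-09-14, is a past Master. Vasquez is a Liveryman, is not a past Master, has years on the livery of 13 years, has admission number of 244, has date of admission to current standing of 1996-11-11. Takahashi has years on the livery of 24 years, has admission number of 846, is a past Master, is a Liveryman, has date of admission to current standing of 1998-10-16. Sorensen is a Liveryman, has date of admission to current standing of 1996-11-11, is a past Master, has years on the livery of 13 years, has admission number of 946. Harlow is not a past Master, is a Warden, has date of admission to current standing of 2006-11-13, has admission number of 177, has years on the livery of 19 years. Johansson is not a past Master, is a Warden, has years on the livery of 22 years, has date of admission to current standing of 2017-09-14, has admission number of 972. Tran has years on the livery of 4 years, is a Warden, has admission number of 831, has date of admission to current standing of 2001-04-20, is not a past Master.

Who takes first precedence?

Tran

By standing in the guild: Tran, Ferreira, Leclerc, Harlow, Johansson and Mendoza (Warden); then Sorensen, Vasquez and Takahashi (Liveryman).
Among Tran, Ferreira, Leclerc, Harlow, Johansson and Mendoza, by years on the livery (lower first): Tran (4 years) before Ferreira and Leclerc (16 years) before Harlow (19 years) before Johansson and Mendoza (22 years).
Ferreira and Leclerc both have date of admission to current standing 2013-11-15, so the next rule applies.
Among Ferreira and Leclerc, alphabetically by surname: Ferreira before Leclerc.
Johansson and Mendoza both have date of admission to current standing 2017-09-14, so the next rule applies.
Among Johansson and Mendoza, alphabetically by surname: Johansson before Mendoza.
Among Sorensen, Vasquez and Takahashi, by years on the livery (lower first): Sorensen and Vasquez (13 years) before Takahashi (24 years).
Sorensen and Vasquez both have date of admission to current standing 1996-11-11, so the next rule applies.
Among Sorensen and Vasquez, alphabetically by surname: Sorensen before Vasquez.
Order: Tran, Ferreira, Leclerc, Harlow, Johansson, Mendoza, Sorensen, Vasquez, Takahashi.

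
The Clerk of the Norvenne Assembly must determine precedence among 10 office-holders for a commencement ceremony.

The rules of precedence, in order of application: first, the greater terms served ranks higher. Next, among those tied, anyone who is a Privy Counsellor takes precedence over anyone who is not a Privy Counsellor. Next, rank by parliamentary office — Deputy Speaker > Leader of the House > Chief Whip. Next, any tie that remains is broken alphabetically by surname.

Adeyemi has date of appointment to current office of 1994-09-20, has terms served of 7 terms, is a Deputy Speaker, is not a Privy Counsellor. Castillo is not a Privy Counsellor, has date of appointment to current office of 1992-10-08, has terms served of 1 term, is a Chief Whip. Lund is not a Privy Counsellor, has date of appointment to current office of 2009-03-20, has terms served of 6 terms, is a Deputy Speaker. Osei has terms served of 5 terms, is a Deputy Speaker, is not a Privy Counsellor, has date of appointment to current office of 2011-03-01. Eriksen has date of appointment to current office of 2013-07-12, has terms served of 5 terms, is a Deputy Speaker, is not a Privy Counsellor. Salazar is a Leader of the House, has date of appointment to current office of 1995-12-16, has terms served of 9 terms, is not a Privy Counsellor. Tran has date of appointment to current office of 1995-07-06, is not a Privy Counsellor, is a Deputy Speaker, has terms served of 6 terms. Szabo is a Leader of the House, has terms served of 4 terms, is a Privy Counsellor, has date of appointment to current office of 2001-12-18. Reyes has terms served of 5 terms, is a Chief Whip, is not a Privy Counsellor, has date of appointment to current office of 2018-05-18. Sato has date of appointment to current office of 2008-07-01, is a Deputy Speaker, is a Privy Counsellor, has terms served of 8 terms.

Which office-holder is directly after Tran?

By terms served (higher first): Salazar (9 terms); then Sato (8 terms); then Adeyemi (7 terms); then Lund and Tran (both 6 terms); then Eriksen, Osei and Reyes (each 5 terms); then Szabo (4 terms); then Castillo (1 term).
Lund and Tran are each not a Privy Counsellor, so the next rule applies.
Lund and Tran are each Deputy Speaker, so the next rule applies.
Among Lund and Tran, alphabetically by surname: Lund before Tran.
Eriksen, Osei and Reyes are each not a Privy Counsellor, so the next rule applies.
Among Eriksen, Osei and Reyes, by parliamentary office: Eriksen and Osei (Deputy Speaker) before Reyes (Chief Whip).
Among Eriksen and Osei, alphabetically by surname: Eriksen before Osei.
Order: Salazar, Sato, Adeyemi, Lund, Tran, Eriksen, Osei, Reyes, Szabo, Castillo.

Eriksen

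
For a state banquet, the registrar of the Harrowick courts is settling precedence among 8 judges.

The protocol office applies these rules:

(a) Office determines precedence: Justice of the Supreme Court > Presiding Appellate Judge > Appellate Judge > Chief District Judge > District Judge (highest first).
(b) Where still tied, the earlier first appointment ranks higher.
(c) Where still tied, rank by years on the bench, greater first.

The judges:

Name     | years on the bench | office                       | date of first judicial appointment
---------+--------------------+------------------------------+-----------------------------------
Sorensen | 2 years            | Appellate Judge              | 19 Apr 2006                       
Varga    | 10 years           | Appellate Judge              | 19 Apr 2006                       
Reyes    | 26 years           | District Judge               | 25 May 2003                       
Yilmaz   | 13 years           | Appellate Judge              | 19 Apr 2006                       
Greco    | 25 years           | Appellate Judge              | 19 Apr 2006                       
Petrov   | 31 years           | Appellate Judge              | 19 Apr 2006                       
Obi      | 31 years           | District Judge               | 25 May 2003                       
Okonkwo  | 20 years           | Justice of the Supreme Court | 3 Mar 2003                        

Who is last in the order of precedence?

Reyes

By office: Okonkwo (Justice of the Supreme Court); then Petrov, Greco, Yilmaz, Varga and Sorensen (Appellate Judge); then Obi and Reyes (District Judge).
Petrov, Greco, Yilmaz, Varga and Sorensen all have date of first judicial appointment 19 Apr 2006, so the next rule applies.
Among Petrov, Greco, Yilmaz, Varga and Sorensen, by years on the bench (higher first): Petrov (31 years) before Greco (25 years) before Yilmaz (13 years) before Varga (10 years) before Sorensen (2 years).
Obi and Reyes both have date of first judicial appointment 25 May 2003, so the next rule applies.
Among Obi and Reyes, by years on the bench (higher first): Obi (31 years) before Reyes (26 years).
Order: Okonkwo, Petrov, Greco, Yilmaz, Varga, Sorensen, Obi, Reyes.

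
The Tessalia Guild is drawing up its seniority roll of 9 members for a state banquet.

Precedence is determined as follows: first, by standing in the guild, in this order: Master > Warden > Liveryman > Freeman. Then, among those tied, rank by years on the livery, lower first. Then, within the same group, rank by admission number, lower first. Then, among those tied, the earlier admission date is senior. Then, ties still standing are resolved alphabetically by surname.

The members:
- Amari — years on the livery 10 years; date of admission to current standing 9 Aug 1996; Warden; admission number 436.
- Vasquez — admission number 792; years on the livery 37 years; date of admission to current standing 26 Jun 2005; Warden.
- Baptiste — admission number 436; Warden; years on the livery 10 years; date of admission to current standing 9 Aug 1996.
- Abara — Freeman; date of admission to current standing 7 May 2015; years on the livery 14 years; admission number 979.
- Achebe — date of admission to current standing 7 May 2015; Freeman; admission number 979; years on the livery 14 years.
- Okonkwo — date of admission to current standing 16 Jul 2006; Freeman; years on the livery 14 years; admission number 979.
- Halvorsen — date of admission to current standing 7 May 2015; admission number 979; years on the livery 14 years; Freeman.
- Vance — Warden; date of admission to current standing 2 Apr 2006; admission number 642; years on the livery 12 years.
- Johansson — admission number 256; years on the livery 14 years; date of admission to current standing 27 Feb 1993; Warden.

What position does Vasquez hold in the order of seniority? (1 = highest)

5

By standing in the guild: Amari, Baptiste, Vance, Johansson and Vasquez (Warden); then Okonkwo, Abara, Achebe and Halvorsen (Freeman).
Among Amari, Baptiste, Vance, Johansson and Vasquez, by years on the livery (lower first): Amari and Baptiste (10 years) before Vance (12 years) before Johansson (14 years) before Vasquez (37 years).
Amari and Baptiste both have admission number 436, so the next rule applies.
Amari and Baptiste both have date of admission to current standing 9 Aug 1996, so the next rule applies.
Among Amari and Baptiste, alphabetically by surname: Amari before Baptiste.
Okonkwo, Abara, Achebe and Halvorsen all have years on the livery 14 years, so the next rule applies.
Okonkwo, Abara, Achebe and Halvorsen all have admission number 979, so the next rule applies.
Among Okonkwo, Abara, Achebe and Halvorsen, by date of admission to current standing (earlier first): Okonkwo (16 Jul 2006) before Abara, Achebe and Halvorsen (7 May 2015).
Among Abara, Achebe and Halvorsen, alphabetically by surname: Abara before Achebe before Halvorsen.
Order: Amari, Baptiste, Vance, Johansson, Vasquez, Okonkwo, Abara, Achebe, Halvorsen. So position 5.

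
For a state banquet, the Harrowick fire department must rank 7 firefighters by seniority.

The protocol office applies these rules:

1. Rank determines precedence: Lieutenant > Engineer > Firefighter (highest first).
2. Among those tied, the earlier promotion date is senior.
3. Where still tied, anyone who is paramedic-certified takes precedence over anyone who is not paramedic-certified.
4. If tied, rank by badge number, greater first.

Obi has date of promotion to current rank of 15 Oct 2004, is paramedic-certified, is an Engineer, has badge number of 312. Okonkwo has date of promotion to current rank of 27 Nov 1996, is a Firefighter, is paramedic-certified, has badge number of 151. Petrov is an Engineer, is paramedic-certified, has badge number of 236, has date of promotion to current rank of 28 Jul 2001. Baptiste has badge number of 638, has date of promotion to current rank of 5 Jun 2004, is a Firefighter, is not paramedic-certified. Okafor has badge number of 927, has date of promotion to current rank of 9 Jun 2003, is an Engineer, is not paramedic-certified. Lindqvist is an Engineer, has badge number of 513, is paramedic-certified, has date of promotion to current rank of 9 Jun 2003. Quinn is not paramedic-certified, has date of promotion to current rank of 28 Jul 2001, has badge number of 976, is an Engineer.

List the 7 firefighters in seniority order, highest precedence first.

Petrov, Quinn, Lindqvist, Okafor, Obi, Okonkwo, Baptiste

By rank: Petrov, Quinn, Lindqvist, Okafor and Obi (Engineer); then Okonkwo and Baptiste (Firefighter).
Among Petrov, Quinn, Lindqvist, Okafor and Obi, by date of promotion to current rank (earlier first): Petrov and Quinn (28 Jul 2001) before Lindqvist and Okafor (9 Jun 2003) before Obi (15 Oct 2004).
Among Petrov and Quinn, paramedic-certified before not paramedic-certified: Petrov (paramedic-certified) before Quinn (not paramedic-certified).
Among Lindqvist and Okafor, paramedic-certified before not paramedic-certified: Lindqvist (paramedic-certified) before Okafor (not paramedic-certified).
Among Okonkwo and Baptiste, by date of promotion to current rank (earlier first): Okonkwo (27 Nov 1996) before Baptiste (5 Jun 2004).
Full order: Petrov, Quinn, Lindqvist, Okafor, Obi, Okonkwo, Baptiste.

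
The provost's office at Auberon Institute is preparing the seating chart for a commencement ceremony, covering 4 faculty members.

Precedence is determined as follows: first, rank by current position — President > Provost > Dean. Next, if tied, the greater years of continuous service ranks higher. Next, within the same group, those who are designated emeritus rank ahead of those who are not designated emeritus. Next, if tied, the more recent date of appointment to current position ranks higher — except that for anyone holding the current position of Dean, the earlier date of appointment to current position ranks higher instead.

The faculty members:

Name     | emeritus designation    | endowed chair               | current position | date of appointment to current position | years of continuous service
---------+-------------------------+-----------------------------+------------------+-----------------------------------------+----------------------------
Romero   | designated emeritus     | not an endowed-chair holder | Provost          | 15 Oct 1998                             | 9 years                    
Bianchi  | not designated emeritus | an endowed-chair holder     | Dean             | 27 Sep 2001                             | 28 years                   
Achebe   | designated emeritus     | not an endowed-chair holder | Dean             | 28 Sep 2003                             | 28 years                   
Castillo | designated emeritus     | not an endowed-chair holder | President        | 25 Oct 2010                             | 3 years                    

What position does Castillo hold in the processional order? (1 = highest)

1

By current position: Castillo (President); then Romero (Provost); then Achebe and Bianchi (Dean).
Achebe and Bianchi both have years of continuous service 28 years, so the next rule applies.
Among Achebe and Bianchi, designated emeritus before not designated emeritus: Achebe (designated emeritus) before Bianchi (not designated emeritus).
Order: Castillo, Romero, Achebe, Bianchi. So position 1.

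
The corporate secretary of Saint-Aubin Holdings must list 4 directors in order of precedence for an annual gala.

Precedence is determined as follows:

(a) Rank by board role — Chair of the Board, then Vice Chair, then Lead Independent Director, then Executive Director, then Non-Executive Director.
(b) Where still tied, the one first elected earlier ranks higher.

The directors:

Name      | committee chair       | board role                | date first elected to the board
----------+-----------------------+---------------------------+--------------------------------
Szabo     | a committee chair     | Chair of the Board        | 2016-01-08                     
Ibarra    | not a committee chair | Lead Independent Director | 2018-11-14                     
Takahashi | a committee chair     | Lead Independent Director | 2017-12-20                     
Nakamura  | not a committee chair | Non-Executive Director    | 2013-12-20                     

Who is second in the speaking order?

Takahashi

By board role: Szabo (Chair of the Board); then Takahashi and Ibarra (Lead Independent Director); then Nakamura (Non-Executive Director).
Among Takahashi and Ibarra, by date first elected to the board (earlier first): Takahashi (2017-12-20) before Ibarra (2018-11-14).
Order: Szabo, Takahashi, Ibarra, Nakamura.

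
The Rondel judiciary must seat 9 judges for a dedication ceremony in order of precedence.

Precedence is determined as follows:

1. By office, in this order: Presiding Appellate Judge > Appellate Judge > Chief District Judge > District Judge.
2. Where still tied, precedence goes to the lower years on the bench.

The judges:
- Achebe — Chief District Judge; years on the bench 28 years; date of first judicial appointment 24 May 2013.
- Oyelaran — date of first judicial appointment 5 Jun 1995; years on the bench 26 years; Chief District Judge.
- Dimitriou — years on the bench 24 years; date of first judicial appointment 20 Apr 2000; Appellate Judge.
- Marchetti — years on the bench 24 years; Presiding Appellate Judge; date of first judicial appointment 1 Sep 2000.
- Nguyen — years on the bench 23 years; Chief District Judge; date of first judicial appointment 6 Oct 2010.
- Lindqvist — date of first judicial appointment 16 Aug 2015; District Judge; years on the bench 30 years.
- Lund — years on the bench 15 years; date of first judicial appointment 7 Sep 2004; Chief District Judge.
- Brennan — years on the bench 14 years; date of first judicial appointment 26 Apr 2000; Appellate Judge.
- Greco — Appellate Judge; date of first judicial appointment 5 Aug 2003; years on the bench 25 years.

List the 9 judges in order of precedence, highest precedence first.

Marchetti, Brennan, Dimitriou, Greco, Lund, Nguyen, Oyelaran, Achebe, Lindqvist

By office: Marchetti (Presiding Appellate Judge); then Brennan, Dimitriou and Greco (Appellate Judge); then Lund, Nguyen, Oyelaran and Achebe (Chief District Judge); then Lindqvist (District Judge).
Among Brennan, Dimitriou and Greco, by years on the bench (lower first): Brennan (14 years) before Dimitriou (24 years) before Greco (25 years).
Among Lund, Nguyen, Oyelaran and Achebe, by years on the bench (lower first): Lund (15 years) before Nguyen (23 years) before Oyelaran (26 years) before Achebe (28 years).
Full order: Marchetti, Brennan, Dimitriou, Greco, Lund, Nguyen, Oyelaran, Achebe, Lindqvist.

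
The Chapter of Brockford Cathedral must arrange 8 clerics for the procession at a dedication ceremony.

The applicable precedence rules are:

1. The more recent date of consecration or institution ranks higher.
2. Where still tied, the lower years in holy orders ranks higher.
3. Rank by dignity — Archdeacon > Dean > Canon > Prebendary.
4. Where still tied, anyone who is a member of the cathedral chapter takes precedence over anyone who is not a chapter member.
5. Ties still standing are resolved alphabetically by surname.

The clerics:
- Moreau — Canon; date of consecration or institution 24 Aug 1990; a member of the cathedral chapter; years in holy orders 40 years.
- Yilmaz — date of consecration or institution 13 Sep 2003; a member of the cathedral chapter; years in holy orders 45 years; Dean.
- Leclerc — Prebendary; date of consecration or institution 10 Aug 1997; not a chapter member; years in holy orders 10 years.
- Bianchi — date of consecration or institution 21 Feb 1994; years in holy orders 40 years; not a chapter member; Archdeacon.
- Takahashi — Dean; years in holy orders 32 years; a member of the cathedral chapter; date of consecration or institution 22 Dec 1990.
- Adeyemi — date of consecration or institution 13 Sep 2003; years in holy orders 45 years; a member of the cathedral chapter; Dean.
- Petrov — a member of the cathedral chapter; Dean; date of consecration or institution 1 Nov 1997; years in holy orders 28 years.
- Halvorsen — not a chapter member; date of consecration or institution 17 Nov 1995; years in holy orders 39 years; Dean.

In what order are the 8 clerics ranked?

By date of consecration or institution (later first): Adeyemi and Yilmaz (both 13 Sep 2003); then Petrov (1 Nov 1997); then Leclerc (10 Aug 1997); then Halvorsen (17 Nov 1995); then Bianchi (21 Feb 1994); then Takahashi (22 Dec 1990); then Moreau (24 Aug 1990).
Adeyemi and Yilmaz both have years in holy orders 45 years, so the next rule applies.
Adeyemi and Yilmaz are each Dean, so the next rule applies.
Adeyemi and Yilmaz are each a member of the cathedral chapter, so the next rule applies.
Among Adeyemi and Yilmaz, alphabetically by surname: Adeyemi before Yilmaz.
Full order: Adeyemi, Yilmaz, Petrov, Leclerc, Halvorsen, Bianchi, Takahashi, Moreau.

Adeyemi, Yilmaz, Petrov, Leclerc, Halvorsen, Bianchi, Takahashi, Moreau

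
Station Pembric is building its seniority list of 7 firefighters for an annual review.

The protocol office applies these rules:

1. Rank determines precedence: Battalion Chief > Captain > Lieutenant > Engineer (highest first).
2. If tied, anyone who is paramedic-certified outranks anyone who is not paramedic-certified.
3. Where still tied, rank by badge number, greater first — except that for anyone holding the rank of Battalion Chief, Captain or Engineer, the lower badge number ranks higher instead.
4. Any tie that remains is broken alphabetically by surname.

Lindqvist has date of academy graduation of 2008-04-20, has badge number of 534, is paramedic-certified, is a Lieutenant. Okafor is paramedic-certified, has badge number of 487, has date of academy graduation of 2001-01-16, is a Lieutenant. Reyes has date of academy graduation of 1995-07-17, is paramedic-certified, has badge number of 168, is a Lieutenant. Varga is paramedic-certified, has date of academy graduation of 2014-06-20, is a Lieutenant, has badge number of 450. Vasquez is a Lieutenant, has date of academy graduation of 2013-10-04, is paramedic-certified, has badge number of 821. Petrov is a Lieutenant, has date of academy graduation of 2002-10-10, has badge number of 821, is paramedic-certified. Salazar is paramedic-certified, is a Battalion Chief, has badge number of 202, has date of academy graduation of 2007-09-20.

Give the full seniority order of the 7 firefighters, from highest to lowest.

Salazar, Petrov, Vasquez, Lindqvist, Okafor, Varga, Reyes

By rank: Salazar (Battalion Chief); then Petrov, Vasquez, Lindqvist, Okafor, Varga and Reyes (Lieutenant).
Petrov, Vasquez, Lindqvist, Okafor, Varga and Reyes are each paramedic-certified, so the next rule applies.
Among Petrov, Vasquez, Lindqvist, Okafor, Varga and Reyes, by badge number (higher first): Petrov and Vasquez (821) before Lindqvist (534) before Okafor (487) before Varga (450) before Reyes (168).
Among Petrov and Vasquez, alphabetically by surname: Petrov before Vasquez.
Full order: Salazar, Petrov, Vasquez, Lindqvist, Okafor, Varga, Reyes.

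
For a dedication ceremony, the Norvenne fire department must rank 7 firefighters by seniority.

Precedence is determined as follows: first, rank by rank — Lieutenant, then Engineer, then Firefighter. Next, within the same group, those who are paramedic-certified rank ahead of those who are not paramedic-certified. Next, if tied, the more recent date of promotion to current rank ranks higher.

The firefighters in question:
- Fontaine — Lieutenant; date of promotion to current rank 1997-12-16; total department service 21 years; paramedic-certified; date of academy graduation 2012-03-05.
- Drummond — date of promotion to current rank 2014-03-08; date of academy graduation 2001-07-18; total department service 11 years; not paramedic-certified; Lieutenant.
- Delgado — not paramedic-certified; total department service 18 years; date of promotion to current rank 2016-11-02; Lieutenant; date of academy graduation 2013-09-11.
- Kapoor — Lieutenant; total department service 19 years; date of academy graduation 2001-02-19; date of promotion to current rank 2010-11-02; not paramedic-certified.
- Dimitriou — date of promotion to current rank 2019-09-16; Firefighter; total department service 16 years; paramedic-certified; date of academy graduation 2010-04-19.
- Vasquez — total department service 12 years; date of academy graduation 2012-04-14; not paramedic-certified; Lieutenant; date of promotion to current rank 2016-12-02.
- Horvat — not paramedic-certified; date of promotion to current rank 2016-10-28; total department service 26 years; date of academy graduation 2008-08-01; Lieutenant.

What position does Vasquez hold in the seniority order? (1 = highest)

By rank: Fontaine, Vasquez, Delgado, Horvat, Drummond and Kapoor (Lieutenant); then Dimitriou (Firefighter).
Among Fontaine, Vasquez, Delgado, Horvat, Drummond and Kapoor, paramedic-certified before not paramedic-certified: Fontaine (paramedic-certified) before Vasquez, Delgado, Horvat, Drummond and Kapoor (not paramedic-certified).
Among Vasquez, Delgado, Horvat, Drummond and Kapoor, by date of promotion to current rank (later first): Vasquez (2016-12-02) before Delgado (2016-11-02) before Horvat (2016-10-28) before Drummond (2014-03-08) before Kapoor (2010-11-02).
Order: Fontaine, Vasquez, Delgado, Horvat, Drummond, Kapoor, Dimitriou. So position 2.

2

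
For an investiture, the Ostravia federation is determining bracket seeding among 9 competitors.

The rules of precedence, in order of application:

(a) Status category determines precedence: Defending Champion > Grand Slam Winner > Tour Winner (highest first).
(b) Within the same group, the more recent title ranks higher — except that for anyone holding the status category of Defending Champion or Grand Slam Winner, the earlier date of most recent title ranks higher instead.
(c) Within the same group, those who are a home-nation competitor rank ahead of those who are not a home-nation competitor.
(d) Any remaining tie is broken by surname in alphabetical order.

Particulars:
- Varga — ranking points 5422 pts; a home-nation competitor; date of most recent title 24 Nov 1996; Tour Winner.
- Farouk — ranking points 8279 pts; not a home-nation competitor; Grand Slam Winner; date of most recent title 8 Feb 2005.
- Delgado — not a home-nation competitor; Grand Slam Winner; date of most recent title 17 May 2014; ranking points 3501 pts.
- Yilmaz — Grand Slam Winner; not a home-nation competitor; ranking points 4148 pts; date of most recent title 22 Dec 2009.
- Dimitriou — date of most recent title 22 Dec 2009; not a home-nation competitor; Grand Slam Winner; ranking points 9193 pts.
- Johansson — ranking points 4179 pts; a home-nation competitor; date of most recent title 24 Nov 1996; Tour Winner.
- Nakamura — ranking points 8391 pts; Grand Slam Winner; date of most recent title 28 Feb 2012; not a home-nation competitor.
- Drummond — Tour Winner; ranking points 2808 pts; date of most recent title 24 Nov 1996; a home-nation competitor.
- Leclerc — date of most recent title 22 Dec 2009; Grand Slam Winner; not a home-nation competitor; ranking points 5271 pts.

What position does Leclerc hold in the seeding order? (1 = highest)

By status category: Farouk, Dimitriou, Leclerc, Yilmaz, Nakamura and Delgado (Grand Slam Winner); then Drummond, Johansson and Varga (Tour Winner).
Among Farouk, Dimitriou, Leclerc, Yilmaz, Nakamura and Delgado, by date of most recent title (earlier first) (reversed rule for this group): Farouk (8 Feb 2005) before Dimitriou, Leclerc and Yilmaz (22 Dec 2009) before Nakamura (28 Feb 2012) before Delgado (17 May 2014).
Dimitriou, Leclerc and Yilmaz are each not a home-nation competitor, so the next rule applies.
Among Dimitriou, Leclerc and Yilmaz, alphabetically by surname: Dimitriou before Leclerc before Yilmaz.
Drummond, Johansson and Varga all have date of most recent title 24 Nov 1996, so the next rule applies.
Drummond, Johansson and Varga are each a home-nation competitor, so the next rule applies.
Among Drummond, Johansson and Varga, alphabetically by surname: Drummond before Johansson before Varga.
Order: Farouk, Dimitriou, Leclerc, Yilmaz, Nakamura, Delgado, Drummond, Johansson, Varga. So position 3.

3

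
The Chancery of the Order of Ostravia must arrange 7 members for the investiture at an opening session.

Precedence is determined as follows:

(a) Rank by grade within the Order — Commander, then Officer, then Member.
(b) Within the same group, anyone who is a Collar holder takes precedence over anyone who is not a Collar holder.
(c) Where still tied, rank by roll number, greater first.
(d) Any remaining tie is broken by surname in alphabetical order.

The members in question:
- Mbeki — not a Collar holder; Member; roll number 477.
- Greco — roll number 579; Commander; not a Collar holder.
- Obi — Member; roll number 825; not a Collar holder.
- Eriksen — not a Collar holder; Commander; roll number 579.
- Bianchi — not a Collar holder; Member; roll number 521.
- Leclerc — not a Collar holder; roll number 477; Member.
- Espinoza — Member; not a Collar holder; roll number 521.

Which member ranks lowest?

Mbeki

By grade within the Order: Eriksen and Greco (Commander); then Obi, Bianchi, Espinoza, Leclerc and Mbeki (Member).
Eriksen and Greco are each not a Collar holder, so the next rule applies.
Eriksen and Greco both have roll number 579, so the next rule applies.
Among Eriksen and Greco, alphabetically by surname: Eriksen before Greco.
Obi, Bianchi, Espinoza, Leclerc and Mbeki are each not a Collar holder, so the next rule applies.
Among Obi, Bianchi, Espinoza, Leclerc and Mbeki, by roll number (higher first): Obi (825) before Bianchi and Espinoza (521) before Leclerc and Mbeki (477).
Among Bianchi and Espinoza, alphabetically by surname: Bianchi before Espinoza.
Among Leclerc and Mbeki, alphabetically by surname: Leclerc before Mbeki.
Order: Eriksen, Greco, Obi, Bianchi, Espinoza, Leclerc, Mbeki.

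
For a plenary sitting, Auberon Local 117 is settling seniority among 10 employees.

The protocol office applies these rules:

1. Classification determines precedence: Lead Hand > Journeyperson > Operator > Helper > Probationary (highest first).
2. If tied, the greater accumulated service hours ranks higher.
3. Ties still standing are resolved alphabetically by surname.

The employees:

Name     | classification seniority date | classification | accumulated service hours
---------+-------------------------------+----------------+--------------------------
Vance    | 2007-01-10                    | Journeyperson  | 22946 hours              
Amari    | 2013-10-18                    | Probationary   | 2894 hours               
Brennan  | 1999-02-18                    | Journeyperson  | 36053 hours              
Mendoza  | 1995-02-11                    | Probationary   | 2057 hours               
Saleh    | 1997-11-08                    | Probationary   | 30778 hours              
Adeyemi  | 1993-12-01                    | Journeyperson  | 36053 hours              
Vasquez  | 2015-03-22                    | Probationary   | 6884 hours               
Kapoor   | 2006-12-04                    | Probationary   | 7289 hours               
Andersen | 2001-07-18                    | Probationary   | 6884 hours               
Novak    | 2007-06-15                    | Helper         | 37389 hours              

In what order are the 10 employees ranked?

By classification: Adeyemi, Brennan and Vance (Journeyperson); then Novak (Helper); then Saleh, Kapoor, Andersen, Vasquez, Amari and Mendoza (Probationary).
Among Adeyemi, Brennan and Vance, by accumulated service hours (higher first): Adeyemi and Brennan (36053 hours) before Vance (22946 hours).
Among Adeyemi and Brennan, alphabetically by surname: Adeyemi before Brennan.
Among Saleh, Kapoor, Andersen, Vasquez, Amari and Mendoza, by accumulated service hours (higher first): Saleh (30778 hours) before Kapoor (7289 hours) before Andersen and Vasquez (6884 hours) before Amari (2894 hours) before Mendoza (2057 hours).
Among Andersen and Vasquez, alphabetically by surname: Andersen before Vasquez.
Full order: Adeyemi, Brennan, Vance, Novak, Saleh, Kapoor, Andersen, Vasquez, Amari, Mendoza.

Adeyemi, Brennan, Vance, Novak, Saleh, Kapoor, Andersen, Vasquez, Amari, Mendoza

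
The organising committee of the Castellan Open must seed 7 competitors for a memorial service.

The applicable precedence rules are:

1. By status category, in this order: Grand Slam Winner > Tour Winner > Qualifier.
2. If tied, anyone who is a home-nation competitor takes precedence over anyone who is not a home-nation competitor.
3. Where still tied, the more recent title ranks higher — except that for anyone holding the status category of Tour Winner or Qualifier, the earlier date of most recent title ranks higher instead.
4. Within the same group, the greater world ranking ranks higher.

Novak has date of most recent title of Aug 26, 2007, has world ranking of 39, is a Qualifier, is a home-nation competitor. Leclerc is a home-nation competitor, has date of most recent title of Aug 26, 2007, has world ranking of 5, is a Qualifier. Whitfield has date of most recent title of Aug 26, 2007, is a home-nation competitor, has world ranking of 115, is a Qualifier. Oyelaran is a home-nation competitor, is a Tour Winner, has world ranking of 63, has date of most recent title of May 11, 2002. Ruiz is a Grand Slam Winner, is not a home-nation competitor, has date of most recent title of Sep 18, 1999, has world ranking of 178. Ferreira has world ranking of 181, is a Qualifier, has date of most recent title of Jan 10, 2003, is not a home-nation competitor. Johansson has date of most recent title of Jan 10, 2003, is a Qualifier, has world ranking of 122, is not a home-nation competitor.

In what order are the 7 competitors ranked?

By status category: Ruiz (Grand Slam Winner); then Oyelaran (Tour Winner); then Whitfield, Novak, Leclerc, Ferreira and Johansson (Qualifier).
Among Whitfield, Novak, Leclerc, Ferreira and Johansson, a home-nation competitor before not a home-nation competitor: Whitfield, Novak and Leclerc (a home-nation competitor) before Ferreira and Johansson (not a home-nation competitor).
Whitfield, Novak and Leclerc all have date of most recent title Aug 26, 2007, so the next rule applies.
Among Whitfield, Novak and Leclerc, by world ranking (higher first): Whitfield (115) before Novak (39) before Leclerc (5).
Ferreira and Johansson both have date of most recent title Jan 10, 2003, so the next rule applies.
Among Ferreira and Johansson, by world ranking (higher first): Ferreira (181) before Johansson (122).
Full order: Ruiz, Oyelaran, Whitfield, Novak, Leclerc, Ferreira, Johansson.

Ruiz, Oyelaran, Whitfield, Novak, Leclerc, Ferreira, Johansson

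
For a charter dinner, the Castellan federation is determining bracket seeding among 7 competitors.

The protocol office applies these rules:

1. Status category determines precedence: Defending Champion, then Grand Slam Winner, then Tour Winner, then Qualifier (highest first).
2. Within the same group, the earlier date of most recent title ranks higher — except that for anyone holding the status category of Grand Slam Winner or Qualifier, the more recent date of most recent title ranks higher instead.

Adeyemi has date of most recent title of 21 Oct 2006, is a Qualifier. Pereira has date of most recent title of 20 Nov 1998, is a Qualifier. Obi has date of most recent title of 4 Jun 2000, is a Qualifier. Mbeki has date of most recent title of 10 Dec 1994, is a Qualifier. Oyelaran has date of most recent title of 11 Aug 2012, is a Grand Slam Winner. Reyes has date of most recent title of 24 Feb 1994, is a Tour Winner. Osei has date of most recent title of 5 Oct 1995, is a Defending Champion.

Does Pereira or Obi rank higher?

By status category: Osei (Defending Champion); then Oyelaran (Grand Slam Winner); then Reyes (Tour Winner); then Adeyemi, Obi, Pereira and Mbeki (Qualifier).
Among Adeyemi, Obi, Pereira and Mbeki, by date of most recent title (later first) (reversed rule for this group): Adeyemi (21 Oct 2006) before Obi (4 Jun 2000) before Pereira (20 Nov 1998) before Mbeki (10 Dec 1994).
So Obi takes precedence.

Obi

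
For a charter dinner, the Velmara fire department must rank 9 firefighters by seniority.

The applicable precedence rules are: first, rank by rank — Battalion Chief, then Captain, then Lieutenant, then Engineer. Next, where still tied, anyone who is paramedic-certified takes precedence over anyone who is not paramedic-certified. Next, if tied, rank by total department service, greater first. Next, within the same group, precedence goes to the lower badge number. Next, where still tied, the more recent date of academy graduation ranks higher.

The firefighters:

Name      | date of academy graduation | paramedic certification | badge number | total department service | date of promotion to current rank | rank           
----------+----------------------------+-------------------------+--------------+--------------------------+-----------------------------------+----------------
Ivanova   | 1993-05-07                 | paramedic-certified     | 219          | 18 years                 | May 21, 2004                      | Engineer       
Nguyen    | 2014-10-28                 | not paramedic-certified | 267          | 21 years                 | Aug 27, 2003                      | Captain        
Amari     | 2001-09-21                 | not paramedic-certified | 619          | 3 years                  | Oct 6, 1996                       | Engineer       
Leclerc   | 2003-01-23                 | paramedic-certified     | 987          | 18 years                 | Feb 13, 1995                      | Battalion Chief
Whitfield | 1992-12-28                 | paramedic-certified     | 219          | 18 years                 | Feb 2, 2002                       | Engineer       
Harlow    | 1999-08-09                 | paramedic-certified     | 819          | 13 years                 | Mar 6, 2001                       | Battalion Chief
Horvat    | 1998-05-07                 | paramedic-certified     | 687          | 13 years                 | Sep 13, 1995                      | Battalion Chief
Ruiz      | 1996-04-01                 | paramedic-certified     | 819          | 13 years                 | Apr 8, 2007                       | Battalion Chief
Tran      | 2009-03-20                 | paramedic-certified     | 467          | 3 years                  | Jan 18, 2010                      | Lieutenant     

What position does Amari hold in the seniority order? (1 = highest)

By rank: Leclerc, Horvat, Harlow and Ruiz (Battalion Chief); then Nguyen (Captain); then Tran (Lieutenant); then Ivanova, Whitfield and Amari (Engineer).
Leclerc, Horvat, Harlow and Ruiz are each paramedic-certified, so the next rule applies.
Among Leclerc, Horvat, Harlow and Ruiz, by total department service (higher first): Leclerc (18 years) before Horvat, Harlow and Ruiz (13 years).
Among Horvat, Harlow and Ruiz, by badge number (lower first): Horvat (687) before Harlow and Ruiz (819).
Among Harlow and Ruiz, by date of academy graduation (later first): Harlow (1999-08-09) before Ruiz (1996-04-01).
Among Ivanova, Whitfield and Amari, paramedic-certified before not paramedic-certified: Ivanova and Whitfield (paramedic-certified) before Amari (not paramedic-certified).
Ivanova and Whitfield both have total department service 18 years, so the next rule applies.
Ivanova and Whitfield both have badge number 219, so the next rule applies.
Among Ivanova and Whitfield, by date of academy graduation (later first): Ivanova (1993-05-07) before Whitfield (1992-12-28).
Order: Leclerc, Horvat, Harlow, Ruiz, Nguyen, Tran, Ivanova, Whitfield, Amari. So position 9.

9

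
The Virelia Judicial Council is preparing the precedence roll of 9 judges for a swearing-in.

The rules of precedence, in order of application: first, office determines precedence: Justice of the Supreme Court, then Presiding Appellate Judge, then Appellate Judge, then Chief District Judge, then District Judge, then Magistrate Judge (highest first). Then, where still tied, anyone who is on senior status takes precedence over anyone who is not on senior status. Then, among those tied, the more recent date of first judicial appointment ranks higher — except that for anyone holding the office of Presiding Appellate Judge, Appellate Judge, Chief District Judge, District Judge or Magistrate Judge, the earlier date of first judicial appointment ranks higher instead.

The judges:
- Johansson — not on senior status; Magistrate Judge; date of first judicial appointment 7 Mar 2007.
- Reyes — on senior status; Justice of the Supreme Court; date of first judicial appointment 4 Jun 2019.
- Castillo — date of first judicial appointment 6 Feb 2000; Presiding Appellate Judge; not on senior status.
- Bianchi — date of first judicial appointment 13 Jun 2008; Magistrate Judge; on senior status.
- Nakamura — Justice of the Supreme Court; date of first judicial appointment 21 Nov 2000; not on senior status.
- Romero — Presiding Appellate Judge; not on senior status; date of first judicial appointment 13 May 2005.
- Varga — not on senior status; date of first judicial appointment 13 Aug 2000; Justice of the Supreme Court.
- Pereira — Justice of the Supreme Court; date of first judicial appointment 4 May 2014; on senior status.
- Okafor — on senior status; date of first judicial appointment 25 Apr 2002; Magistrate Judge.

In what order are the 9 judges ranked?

By office: Reyes, Pereira, Nakamura and Varga (Justice of the Supreme Court); then Castillo and Romero (Presiding Appellate Judge); then Okafor, Bianchi and Johansson (Magistrate Judge).
Among Reyes, Pereira, Nakamura and Varga, on senior status before not on senior status: Reyes and Pereira (on senior status) before Nakamura and Varga (not on senior status).
Among Reyes and Pereira, by date of first judicial appointment (later first): Reyes (4 Jun 2019) before Pereira (4 May 2014).
Among Nakamura and Varga, by date of first judicial appointment (later first): Nakamura (21 Nov 2000) before Varga (13 Aug 2000).
Castillo and Romero are each not on senior status, so the next rule applies.
Among Castillo and Romero, by date of first judicial appointment (earlier first) (reversed rule for this group): Castillo (6 Feb 2000) before Romero (13 May 2005).
Among Okafor, Bianchi and Johansson, on senior status before not on senior status: Okafor and Bianchi (on senior status) before Johansson (not on senior status).
Among Okafor and Bianchi, by date of first judicial appointment (earlier first) (reversed rule for this group): Okafor (25 Apr 2002) before Bianchi (13 Jun 2008).
Full order: Reyes, Pereira, Nakamura, Varga, Castillo, Romero, Okafor, Bianchi, Johansson.

Reyes, Pereira, Nakamura, Varga, Castillo, Romero, Okafor, Bianchi, Johansson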